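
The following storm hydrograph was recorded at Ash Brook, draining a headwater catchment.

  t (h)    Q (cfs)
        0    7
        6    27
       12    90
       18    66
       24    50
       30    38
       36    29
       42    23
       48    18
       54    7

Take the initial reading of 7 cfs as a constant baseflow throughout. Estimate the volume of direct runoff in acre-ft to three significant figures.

V ≈ 141 acre-ft

Direct-runoff ordinates (Q − Q_b): 0.0, 20.0, 83.0, 59.0, 43.0, 31.0, 22.0, 16.0, 11.0, 0.0 cfs.
ΣQ_DR = 285.0 cfs.
With Δt = 6 h = 21600 s, V = ΣQ_DR · Δt = 285.0 × 21600 = 6.16 × 10^6 ft³ = 141 acre-ft.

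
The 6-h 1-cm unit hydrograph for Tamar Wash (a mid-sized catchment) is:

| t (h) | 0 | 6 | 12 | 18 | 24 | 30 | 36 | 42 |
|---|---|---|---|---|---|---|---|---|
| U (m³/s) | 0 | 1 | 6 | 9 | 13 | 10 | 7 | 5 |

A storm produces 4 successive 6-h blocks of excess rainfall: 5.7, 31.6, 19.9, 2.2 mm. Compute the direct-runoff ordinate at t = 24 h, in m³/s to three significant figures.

By discrete convolution, Q_j = Σ (P_i / 10 mm) · U_{j−i}.
At t = 24 h (j=4): Q = (5.7/10)·13 + (31.6/10)·9 + (19.9/10)·6 + (2.2/10)·1 = 48.0 m³/s.

Q ≈ 48.0 m³/s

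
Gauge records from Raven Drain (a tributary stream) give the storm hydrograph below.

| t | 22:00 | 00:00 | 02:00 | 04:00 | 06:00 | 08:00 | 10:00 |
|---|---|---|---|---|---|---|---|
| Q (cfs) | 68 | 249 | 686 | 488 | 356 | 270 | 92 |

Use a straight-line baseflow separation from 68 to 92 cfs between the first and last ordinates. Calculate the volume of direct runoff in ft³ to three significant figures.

V ≈ 1.19 × 10^7 ft³

Direct-runoff ordinates (Q − Q_b): 0.00, 177.00, 610.00, 408.00, 272.00, 182.00, 0.00 cfs.
ΣQ_DR = 1649 cfs.
With Δt = 2 h = 7200 s, V = ΣQ_DR · Δt = 1649 × 7200 = 1.19 × 10^7 ft³.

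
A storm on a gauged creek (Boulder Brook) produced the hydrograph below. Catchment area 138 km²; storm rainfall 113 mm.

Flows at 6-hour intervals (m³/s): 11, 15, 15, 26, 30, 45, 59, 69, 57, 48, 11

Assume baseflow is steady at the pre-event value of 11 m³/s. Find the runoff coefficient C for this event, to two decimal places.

ΣQ_DR = 265.0 m³/s; V = ΣQ_DR·Δt = 5.724 × 10^6 m³.
Runoff depth d = V / A = 41.48 mm.
C = d / P = 41.48 / 113 = 0.37.

C ≈ 0.37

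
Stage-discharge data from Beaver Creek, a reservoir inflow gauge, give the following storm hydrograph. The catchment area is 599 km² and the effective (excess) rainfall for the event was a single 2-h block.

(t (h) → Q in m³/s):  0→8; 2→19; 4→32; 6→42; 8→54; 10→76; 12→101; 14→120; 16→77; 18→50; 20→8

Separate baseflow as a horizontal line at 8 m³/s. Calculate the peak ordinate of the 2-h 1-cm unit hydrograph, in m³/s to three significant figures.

Direct runoff: 0.0, 11.0, 24.0, 34.0, 46.0, 68.0, 93.0, 112.0, 69.0, 42.0, 0.0 m³/s; ΣQ_DR = 499.0 m³/s, peak = 112.0 m³/s.
Runoff depth d = ΣQ_DR·Δt / A = 499.0 × 7200 / (599 km²) = 5.998 mm.
The 1-cm UH is the DRH scaled by (10 mm)/d, so U_p = 112.0 × 10/5.998 = 187 m³/s.

U_p ≈ 187 m³/s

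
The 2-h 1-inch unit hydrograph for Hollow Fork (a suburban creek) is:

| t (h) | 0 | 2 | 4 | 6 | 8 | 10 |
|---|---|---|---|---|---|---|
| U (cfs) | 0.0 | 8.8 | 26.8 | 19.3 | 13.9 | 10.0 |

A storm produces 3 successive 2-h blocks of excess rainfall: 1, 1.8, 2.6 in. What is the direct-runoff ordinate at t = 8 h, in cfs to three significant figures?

By discrete convolution, Q_j = Σ (P_i / 1 in) · U_{j−i}.
At t = 8 h (j=4): Q = (1/1)·13.9 + (1.8/1)·19.3 + (2.6/1)·26.8 = 118 cfs.

Q ≈ 118 cfs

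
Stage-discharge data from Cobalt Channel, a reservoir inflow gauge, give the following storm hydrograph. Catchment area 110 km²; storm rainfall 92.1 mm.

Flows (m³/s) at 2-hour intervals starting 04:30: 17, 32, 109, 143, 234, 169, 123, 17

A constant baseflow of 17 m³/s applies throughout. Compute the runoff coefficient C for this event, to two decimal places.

ΣQ_DR = 708.0 m³/s; V = ΣQ_DR·Δt = 5.098 × 10^6 m³.
Runoff depth d = V / A = 46.34 mm.
C = d / P = 46.34 / 92.1 = 0.50.

C ≈ 0.50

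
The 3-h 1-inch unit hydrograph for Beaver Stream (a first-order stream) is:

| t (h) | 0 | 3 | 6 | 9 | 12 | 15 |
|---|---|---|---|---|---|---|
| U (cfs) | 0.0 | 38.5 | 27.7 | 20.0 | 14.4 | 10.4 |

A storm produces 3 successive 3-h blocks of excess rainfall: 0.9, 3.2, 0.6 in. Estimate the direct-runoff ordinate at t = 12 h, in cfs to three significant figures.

Q ≈ 93.6 cfs

By discrete convolution, Q_j = Σ (P_i / 1 in) · U_{j−i}.
At t = 12 h (j=4): Q = (0.9/1)·14.4 + (3.2/1)·20.0 + (0.6/1)·27.7 = 93.6 cfs.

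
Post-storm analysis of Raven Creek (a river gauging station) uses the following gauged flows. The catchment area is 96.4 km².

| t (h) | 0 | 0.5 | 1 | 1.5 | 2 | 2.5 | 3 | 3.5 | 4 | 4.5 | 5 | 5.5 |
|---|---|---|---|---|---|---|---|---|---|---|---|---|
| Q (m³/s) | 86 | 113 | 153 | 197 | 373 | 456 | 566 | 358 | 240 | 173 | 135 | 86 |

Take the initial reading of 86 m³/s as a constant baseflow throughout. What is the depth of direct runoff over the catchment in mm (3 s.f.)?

Direct runoff: 0.0, 27.0, 67.0, 111.0, 287.0, 370.0, 480.0, 272.0, 154.0, 87.0, 49.0, 0.0 m³/s; ΣQ_DR = 1904 m³/s.
V = ΣQ_DR · Δt = 1904 × 1800 s = 3.427 × 10^6 m³.
Over A = 96.4 km², depth = V / A = 35.6 mm.

d ≈ 35.6 mm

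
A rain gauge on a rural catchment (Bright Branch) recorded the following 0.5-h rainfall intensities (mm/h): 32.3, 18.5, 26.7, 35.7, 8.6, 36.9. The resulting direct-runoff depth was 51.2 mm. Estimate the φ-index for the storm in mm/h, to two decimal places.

Only the 5 blocks with intensity above φ contribute runoff: 32.3, 18.5, 26.7, 35.7, 36.9 mm/h.
Σ(I−φ)·Δt = d  ⇒  (32.3+18.5+26.7+35.7+36.9 − 5φ)·0.5 = 51.2
φ = (150.1 − 51.2/0.5) / 5 = 9.54 mm/h.

φ ≈ 9.54 mm/h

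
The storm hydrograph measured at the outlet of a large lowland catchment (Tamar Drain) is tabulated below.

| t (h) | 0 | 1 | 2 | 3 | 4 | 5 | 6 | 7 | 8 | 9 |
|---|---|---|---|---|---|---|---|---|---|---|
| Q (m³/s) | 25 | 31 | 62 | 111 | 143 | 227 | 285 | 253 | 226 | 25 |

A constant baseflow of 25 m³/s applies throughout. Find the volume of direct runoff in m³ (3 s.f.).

Direct-runoff ordinates (Q − Q_b): 0.0, 6.0, 37.0, 86.0, 118.0, 202.0, 260.0, 228.0, 201.0, 0.0 m³/s.
ΣQ_DR = 1138 m³/s.
With Δt = 1 h = 3600 s, V = ΣQ_DR · Δt = 1138 × 3600 = 4.10 × 10^6 m³.

V ≈ 4.10 × 10^6 m³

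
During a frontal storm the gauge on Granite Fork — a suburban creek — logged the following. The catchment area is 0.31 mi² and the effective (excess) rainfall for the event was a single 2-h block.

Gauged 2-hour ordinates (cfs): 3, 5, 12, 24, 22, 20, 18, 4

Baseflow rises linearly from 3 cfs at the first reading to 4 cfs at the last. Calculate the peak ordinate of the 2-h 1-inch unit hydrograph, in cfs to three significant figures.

Direct runoff: 0.00, 1.86, 8.71, 20.57, 18.43, 16.29, 14.14, 0.00 cfs; ΣQ_DR = 80.00 cfs, peak = 20.57 cfs.
Runoff depth d = ΣQ_DR·Δt / A = 80.00 × 7200 / (0.31 mi²) = 0.7998 in.
The 1-inch UH is the DRH scaled by (1 in)/d, so U_p = 20.57 × 1/0.7998 = 25.7 cfs.

U_p ≈ 25.7 cfs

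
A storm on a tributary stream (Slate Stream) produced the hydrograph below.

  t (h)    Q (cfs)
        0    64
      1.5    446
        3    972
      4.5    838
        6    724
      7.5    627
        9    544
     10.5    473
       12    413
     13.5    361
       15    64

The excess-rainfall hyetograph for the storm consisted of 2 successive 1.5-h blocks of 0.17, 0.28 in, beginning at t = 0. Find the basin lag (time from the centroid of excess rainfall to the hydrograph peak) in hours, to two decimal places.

Centroid of excess rainfall: t_c = Σ P_i·t̄_i / ΣP_i = 1.6833 h (block centres at 0.75, 2.25 h).
Hydrograph peak occurs at t = 3 h, so basin lag t_L = 3 − 1.6833 = 1.32 h.

t_L ≈ 1.32 h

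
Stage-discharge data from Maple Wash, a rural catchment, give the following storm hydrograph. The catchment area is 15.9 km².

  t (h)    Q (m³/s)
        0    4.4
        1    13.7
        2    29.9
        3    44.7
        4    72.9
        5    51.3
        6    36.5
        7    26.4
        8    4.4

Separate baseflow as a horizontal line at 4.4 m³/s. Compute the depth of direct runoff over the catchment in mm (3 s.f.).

Direct runoff: 0.0, 9.3, 25.5, 40.3, 68.5, 46.9, 32.1, 22.0, 0.0 m³/s; ΣQ_DR = 244.6 m³/s.
V = ΣQ_DR · Δt = 244.6 × 3600 s = 8.806 × 10^5 m³.
Over A = 15.9 km², depth = V / A = 55.4 mm.

d ≈ 55.4 mm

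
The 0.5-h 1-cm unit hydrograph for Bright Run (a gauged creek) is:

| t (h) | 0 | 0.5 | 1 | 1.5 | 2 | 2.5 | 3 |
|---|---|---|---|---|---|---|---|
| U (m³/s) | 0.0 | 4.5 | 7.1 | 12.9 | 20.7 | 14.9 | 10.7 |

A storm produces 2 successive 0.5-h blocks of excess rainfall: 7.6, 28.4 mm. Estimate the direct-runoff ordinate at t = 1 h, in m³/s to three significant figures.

Q ≈ 18.2 m³/s

By discrete convolution, Q_j = Σ (P_i / 10 mm) · U_{j−i}.
At t = 1 h (j=2): Q = (7.6/10)·7.1 + (28.4/10)·4.5 = 18.2 m³/s.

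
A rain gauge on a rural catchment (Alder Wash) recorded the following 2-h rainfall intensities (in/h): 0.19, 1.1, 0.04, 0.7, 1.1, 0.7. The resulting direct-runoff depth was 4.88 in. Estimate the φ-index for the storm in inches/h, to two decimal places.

Only the 4 blocks with intensity above φ contribute runoff: 1.1, 0.7, 1.1, 0.7 in/h.
Σ(I−φ)·Δt = d  ⇒  (1.1+0.7+1.1+0.7 − 4φ)·2 = 4.88
φ = (3.600 − 4.88/2) / 4 = 0.29 in/h.

φ ≈ 0.29 in/h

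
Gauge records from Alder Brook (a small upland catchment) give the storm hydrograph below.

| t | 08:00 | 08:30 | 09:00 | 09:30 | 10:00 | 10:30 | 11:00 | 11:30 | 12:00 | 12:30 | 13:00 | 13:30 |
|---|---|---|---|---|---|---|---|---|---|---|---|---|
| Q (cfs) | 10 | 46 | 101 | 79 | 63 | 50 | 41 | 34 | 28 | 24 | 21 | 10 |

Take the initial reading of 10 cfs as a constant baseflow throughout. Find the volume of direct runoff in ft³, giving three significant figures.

V ≈ 6.97 × 10^5 ft³

Direct-runoff ordinates (Q − Q_b): 0.0, 36.0, 91.0, 69.0, 53.0, 40.0, 31.0, 24.0, 18.0, 14.0, 11.0, 0.0 cfs.
ΣQ_DR = 387.0 cfs.
With Δt = 0.5 h = 1800 s, V = ΣQ_DR · Δt = 387.0 × 1800 = 6.97 × 10^5 ft³.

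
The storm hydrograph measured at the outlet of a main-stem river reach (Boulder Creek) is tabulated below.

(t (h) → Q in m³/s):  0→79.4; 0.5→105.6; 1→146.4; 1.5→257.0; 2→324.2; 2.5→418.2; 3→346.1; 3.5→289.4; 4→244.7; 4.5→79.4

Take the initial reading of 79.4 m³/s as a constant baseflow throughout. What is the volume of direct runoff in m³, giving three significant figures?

V ≈ 2.69 × 10^6 m³

Direct-runoff ordinates (Q − Q_b): 0.0, 26.2, 67.0, 177.6, 244.8, 338.8, 266.7, 210.0, 165.3, 0.0 m³/s.
ΣQ_DR = 1496 m³/s.
With Δt = 0.5 h = 1800 s, V = ΣQ_DR · Δt = 1496 × 1800 = 2.69 × 10^6 m³.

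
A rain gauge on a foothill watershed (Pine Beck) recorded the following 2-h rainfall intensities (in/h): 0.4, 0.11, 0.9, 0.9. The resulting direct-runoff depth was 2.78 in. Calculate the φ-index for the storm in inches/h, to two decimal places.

Only the 3 blocks with intensity above φ contribute runoff: 0.4, 0.9, 0.9 in/h.
Σ(I−φ)·Δt = d  ⇒  (0.4+0.9+0.9 − 3φ)·2 = 2.78
φ = (2.200 − 2.78/2) / 3 = 0.27 in/h.

φ ≈ 0.27 in/h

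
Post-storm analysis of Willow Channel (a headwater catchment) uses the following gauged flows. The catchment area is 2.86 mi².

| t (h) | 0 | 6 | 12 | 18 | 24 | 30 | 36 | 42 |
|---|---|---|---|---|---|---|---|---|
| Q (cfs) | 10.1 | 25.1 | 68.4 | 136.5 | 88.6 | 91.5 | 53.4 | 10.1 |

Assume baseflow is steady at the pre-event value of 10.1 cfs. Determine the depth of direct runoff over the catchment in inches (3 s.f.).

Direct runoff: 0.0, 15.0, 58.3, 126.4, 78.5, 81.4, 43.3, 0.0 cfs; ΣQ_DR = 402.9 cfs.
V = ΣQ_DR · Δt = 402.9 × 21600 s = 8.703 × 10^6 ft³.
Over A = 2.86 mi², depth = V / A = 1.31 in.

d ≈ 1.31 in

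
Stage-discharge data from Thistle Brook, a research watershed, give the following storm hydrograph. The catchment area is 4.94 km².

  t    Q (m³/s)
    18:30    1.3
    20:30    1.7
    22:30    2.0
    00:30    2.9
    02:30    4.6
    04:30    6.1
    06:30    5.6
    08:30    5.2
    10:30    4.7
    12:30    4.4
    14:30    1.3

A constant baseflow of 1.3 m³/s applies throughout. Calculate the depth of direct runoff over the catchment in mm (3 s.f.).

Direct runoff: 0.0, 0.4, 0.7, 1.6, 3.3, 4.8, 4.3, 3.9, 3.4, 3.1, 0.0 m³/s; ΣQ_DR = 25.50 m³/s.
V = ΣQ_DR · Δt = 25.50 × 7200 s = 1.836 × 10^5 m³.
Over A = 4.94 km², depth = V / A = 37.2 mm.

d ≈ 37.2 mm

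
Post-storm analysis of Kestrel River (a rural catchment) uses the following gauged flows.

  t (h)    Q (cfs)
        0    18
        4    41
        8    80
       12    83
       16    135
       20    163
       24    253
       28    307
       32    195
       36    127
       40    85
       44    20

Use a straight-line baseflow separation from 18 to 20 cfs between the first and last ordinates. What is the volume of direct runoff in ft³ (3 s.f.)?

V ≈ 1.84 × 10^7 ft³

Direct-runoff ordinates (Q − Q_b): 0.00, 22.82, 61.64, 64.45, 116.27, 144.09, 233.91, 287.73, 175.55, 107.36, 65.18, 0.00 cfs.
ΣQ_DR = 1279 cfs.
With Δt = 4 h = 14400 s, V = ΣQ_DR · Δt = 1279 × 14400 = 1.84 × 10^7 ft³.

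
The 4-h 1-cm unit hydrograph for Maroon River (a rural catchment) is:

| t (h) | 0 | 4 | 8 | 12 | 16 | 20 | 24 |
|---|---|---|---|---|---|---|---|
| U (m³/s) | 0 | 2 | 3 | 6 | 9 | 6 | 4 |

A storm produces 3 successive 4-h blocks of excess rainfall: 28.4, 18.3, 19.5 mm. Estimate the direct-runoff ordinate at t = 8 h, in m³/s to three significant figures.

By discrete convolution, Q_j = Σ (P_i / 10 mm) · U_{j−i}.
At t = 8 h (j=2): Q = (28.4/10)·3 + (18.3/10)·2 + (19.5/10)·0 = 12.2 m³/s.

Q ≈ 12.2 m³/s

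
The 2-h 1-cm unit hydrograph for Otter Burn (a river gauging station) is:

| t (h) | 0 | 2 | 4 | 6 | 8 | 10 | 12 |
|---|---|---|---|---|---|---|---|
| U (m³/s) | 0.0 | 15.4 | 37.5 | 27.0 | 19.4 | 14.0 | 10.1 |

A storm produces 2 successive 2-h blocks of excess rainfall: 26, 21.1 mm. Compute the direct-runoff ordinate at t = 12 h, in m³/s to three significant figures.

By discrete convolution, Q_j = Σ (P_i / 10 mm) · U_{j−i}.
At t = 12 h (j=6): Q = (26/10)·10.1 + (21.1/10)·14.0 = 55.8 m³/s.

Q ≈ 55.8 m³/s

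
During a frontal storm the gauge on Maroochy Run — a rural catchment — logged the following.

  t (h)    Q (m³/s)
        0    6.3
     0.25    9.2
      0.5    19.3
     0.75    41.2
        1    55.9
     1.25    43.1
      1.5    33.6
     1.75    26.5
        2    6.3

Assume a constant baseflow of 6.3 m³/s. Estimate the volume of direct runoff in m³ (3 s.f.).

Direct-runoff ordinates (Q − Q_b): 0.0, 2.9, 13.0, 34.9, 49.6, 36.8, 27.3, 20.2, 0.0 m³/s.
ΣQ_DR = 184.7 m³/s.
With Δt = 0.25 h = 900 s, V = ΣQ_DR · Δt = 184.7 × 900 = 1.66 × 10^5 m³.

V ≈ 1.66 × 10^5 m³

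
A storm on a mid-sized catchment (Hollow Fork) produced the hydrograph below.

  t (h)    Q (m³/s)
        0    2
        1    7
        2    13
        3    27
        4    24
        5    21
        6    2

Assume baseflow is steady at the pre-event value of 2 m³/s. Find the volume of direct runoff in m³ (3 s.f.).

Direct-runoff ordinates (Q − Q_b): 0.0, 5.0, 11.0, 25.0, 22.0, 19.0, 0.0 m³/s.
ΣQ_DR = 82.00 m³/s.
With Δt = 1 h = 3600 s, V = ΣQ_DR · Δt = 82.00 × 3600 = 2.95 × 10^5 m³.

V ≈ 2.95 × 10^5 m³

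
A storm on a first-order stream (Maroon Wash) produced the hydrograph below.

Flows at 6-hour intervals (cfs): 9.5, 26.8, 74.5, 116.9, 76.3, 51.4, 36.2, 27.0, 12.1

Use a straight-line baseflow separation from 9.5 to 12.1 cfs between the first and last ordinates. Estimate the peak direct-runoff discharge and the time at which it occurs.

Subtracting baseflow gives direct-runoff ordinates: 0.00, 16.98, 64.35, 106.42, 65.50, 40.27, 24.75, 15.22, 0.00 cfs.
The maximum is 106.42 cfs, occurring at the reading for t = 18 h.

Q_p = 106.42 cfs at t = 18 h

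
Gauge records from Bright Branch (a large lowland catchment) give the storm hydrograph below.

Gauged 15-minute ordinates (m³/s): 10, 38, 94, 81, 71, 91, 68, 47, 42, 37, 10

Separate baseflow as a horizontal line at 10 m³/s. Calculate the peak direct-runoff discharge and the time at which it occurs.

Subtracting baseflow gives direct-runoff ordinates: 0.0, 28.0, 84.0, 71.0, 61.0, 81.0, 58.0, 37.0, 32.0, 27.0, 0.0 m³/s.
The maximum is 84.0 m³/s, occurring at the reading for t = 0.5 h.

Q_p = 84.0 m³/s at t = 0.5 h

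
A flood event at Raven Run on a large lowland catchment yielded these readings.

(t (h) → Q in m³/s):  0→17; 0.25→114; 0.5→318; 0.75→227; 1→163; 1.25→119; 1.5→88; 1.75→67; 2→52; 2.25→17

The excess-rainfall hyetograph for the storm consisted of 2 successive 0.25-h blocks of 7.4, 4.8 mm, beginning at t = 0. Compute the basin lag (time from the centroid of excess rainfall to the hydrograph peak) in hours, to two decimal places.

t_L ≈ 0.28 h

Centroid of excess rainfall: t_c = Σ P_i·t̄_i / ΣP_i = 0.2234 h (block centres at 0.125, 0.375 h).
Hydrograph peak occurs at t = 0.5 h, so basin lag t_L = 0.5 − 0.2234 = 0.28 h.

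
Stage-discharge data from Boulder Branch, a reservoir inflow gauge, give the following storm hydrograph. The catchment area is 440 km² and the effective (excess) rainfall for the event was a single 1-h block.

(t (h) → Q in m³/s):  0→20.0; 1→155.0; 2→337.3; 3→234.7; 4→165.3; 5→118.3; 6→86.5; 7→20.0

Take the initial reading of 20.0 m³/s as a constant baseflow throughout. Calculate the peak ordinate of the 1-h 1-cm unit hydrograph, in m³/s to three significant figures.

Direct runoff: 0.0, 135.0, 317.3, 214.7, 145.3, 98.3, 66.5, 0.0 m³/s; ΣQ_DR = 977.1 m³/s, peak = 317.3 m³/s.
Runoff depth d = ΣQ_DR·Δt / A = 977.1 × 3600 / (440 km²) = 7.994 mm.
The 1-cm UH is the DRH scaled by (10 mm)/d, so U_p = 317.3 × 10/7.994 = 397 m³/s.

U_p ≈ 397 m³/s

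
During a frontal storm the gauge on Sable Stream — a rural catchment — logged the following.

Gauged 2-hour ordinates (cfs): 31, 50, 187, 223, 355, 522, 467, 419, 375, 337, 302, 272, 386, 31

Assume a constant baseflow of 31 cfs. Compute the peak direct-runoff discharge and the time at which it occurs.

Subtracting baseflow gives direct-runoff ordinates: 0.0, 19.0, 156.0, 192.0, 324.0, 491.0, 436.0, 388.0, 344.0, 306.0, 271.0, 241.0, 355.0, 0.0 cfs.
The maximum is 491.0 cfs, occurring at the reading for t = 10 h.

Q_p = 491.0 cfs at t = 10 h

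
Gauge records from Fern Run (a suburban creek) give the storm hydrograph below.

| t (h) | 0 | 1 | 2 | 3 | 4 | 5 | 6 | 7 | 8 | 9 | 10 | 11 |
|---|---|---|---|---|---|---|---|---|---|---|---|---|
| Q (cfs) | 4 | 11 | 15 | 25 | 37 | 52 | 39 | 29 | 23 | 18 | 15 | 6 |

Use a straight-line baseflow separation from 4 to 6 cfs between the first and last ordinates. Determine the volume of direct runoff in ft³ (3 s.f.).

V ≈ 7.70 × 10^5 ft³

Direct-runoff ordinates (Q − Q_b): 0.00, 6.82, 10.64, 20.45, 32.27, 47.09, 33.91, 23.73, 17.55, 12.36, 9.18, 0.00 cfs.
ΣQ_DR = 214.0 cfs.
With Δt = 1 h = 3600 s, V = ΣQ_DR · Δt = 214.0 × 3600 = 7.70 × 10^5 ft³.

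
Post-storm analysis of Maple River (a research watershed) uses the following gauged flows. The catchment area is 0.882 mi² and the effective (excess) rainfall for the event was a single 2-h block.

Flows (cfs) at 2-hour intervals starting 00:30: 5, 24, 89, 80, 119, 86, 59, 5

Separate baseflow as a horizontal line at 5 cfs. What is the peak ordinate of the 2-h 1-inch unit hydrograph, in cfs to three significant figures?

Direct runoff: 0.0, 19.0, 84.0, 75.0, 114.0, 81.0, 54.0, 0.0 cfs; ΣQ_DR = 427.0 cfs, peak = 114.0 cfs.
Runoff depth d = ΣQ_DR·Δt / A = 427.0 × 7200 / (0.882 mi²) = 1.500 in.
The 1-inch UH is the DRH scaled by (1 in)/d, so U_p = 114.0 × 1/1.500 = 76.0 cfs.

U_p ≈ 76.0 cfs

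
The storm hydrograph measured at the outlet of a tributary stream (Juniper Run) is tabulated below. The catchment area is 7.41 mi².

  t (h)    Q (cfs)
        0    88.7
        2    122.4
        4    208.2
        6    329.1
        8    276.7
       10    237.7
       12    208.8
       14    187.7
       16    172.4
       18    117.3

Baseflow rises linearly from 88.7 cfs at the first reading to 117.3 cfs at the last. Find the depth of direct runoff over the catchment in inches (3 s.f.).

Direct runoff: 0.00, 30.52, 113.14, 230.87, 175.29, 133.11, 101.03, 76.76, 58.28, 0.00 cfs; ΣQ_DR = 919.0 cfs.
V = ΣQ_DR · Δt = 919.0 × 7200 s = 6.617 × 10^6 ft³.
Over A = 7.41 mi², depth = V / A = 0.384 in.

d ≈ 0.384 in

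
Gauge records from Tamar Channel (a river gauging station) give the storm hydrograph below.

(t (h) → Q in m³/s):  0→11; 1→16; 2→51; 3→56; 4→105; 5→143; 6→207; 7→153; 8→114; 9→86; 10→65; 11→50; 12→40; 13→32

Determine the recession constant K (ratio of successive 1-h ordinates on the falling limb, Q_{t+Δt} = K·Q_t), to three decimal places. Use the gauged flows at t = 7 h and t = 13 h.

K ≈ 0.770

Using the recession-limb readings at t = 7 h and t = 13 h: Q falls from 153 to 32 m³/s over 6 intervals.
K = (Q₂/Q₁)^(1/6) = (32/153)^(1/6) = 0.770.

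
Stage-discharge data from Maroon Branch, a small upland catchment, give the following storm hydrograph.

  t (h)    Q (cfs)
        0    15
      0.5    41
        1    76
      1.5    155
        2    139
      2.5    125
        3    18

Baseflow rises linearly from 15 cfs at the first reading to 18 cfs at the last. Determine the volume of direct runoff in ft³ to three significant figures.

V ≈ 8.16 × 10^5 ft³

Direct-runoff ordinates (Q − Q_b): 0.00, 25.50, 60.00, 138.50, 122.00, 107.50, 0.00 cfs.
ΣQ_DR = 453.5 cfs.
With Δt = 0.5 h = 1800 s, V = ΣQ_DR · Δt = 453.5 × 1800 = 8.16 × 10^5 ft³.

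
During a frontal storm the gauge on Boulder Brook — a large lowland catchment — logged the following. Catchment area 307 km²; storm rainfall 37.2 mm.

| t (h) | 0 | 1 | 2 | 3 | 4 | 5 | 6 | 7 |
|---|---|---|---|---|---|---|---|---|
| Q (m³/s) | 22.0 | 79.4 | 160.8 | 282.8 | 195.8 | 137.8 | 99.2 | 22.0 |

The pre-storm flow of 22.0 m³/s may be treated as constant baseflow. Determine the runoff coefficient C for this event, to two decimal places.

ΣQ_DR = 823.8 m³/s; V = ΣQ_DR·Δt = 2.966 × 10^6 m³.
Runoff depth d = V / A = 9.660 mm.
C = d / P = 9.660 / 37.2 = 0.26.

C ≈ 0.26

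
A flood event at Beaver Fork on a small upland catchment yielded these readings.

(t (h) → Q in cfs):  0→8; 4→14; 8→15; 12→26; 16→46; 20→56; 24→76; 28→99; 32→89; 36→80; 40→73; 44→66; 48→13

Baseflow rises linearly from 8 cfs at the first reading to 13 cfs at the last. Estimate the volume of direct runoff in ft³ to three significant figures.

V ≈ 7.55 × 10^6 ft³

Direct-runoff ordinates (Q − Q_b): 0.00, 5.58, 6.17, 16.75, 36.33, 45.92, 65.50, 88.08, 77.67, 68.25, 60.83, 53.42, 0.00 cfs.
ΣQ_DR = 524.5 cfs.
With Δt = 4 h = 14400 s, V = ΣQ_DR · Δt = 524.5 × 14400 = 7.55 × 10^6 ft³.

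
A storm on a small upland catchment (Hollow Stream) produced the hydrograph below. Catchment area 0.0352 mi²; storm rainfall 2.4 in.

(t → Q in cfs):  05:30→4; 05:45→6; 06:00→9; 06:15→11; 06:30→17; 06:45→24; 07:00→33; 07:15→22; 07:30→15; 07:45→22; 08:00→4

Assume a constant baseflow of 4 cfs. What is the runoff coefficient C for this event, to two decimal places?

ΣQ_DR = 123.0 cfs; V = ΣQ_DR·Δt = 1.107 × 10^5 ft³.
Runoff depth d = V / A = 1.354 in.
C = d / P = 1.354 / 2.4 = 0.56.

C ≈ 0.56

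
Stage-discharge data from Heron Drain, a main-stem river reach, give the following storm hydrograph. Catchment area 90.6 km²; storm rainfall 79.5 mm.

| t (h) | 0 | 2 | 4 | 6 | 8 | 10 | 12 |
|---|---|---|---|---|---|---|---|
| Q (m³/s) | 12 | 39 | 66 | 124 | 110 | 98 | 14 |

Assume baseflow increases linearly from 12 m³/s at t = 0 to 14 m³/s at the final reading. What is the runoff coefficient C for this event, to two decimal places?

C ≈ 0.37

ΣQ_DR = 372.0 m³/s; V = ΣQ_DR·Δt = 2.678 × 10^6 m³.
Runoff depth d = V / A = 29.56 mm.
C = d / P = 29.56 / 79.5 = 0.37.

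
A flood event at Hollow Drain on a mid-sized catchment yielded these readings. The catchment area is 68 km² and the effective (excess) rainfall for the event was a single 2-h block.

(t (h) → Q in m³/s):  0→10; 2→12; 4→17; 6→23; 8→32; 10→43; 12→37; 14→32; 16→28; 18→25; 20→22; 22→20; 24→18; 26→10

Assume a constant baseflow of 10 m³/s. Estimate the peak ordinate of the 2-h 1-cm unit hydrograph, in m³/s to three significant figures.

U_p ≈ 16.5 m³/s

Direct runoff: 0.0, 2.0, 7.0, 13.0, 22.0, 33.0, 27.0, 22.0, 18.0, 15.0, 12.0, 10.0, 8.0, 0.0 m³/s; ΣQ_DR = 189.0 m³/s, peak = 33.0 m³/s.
Runoff depth d = ΣQ_DR·Δt / A = 189.0 × 7200 / (68 km²) = 20.01 mm.
The 1-cm UH is the DRH scaled by (10 mm)/d, so U_p = 33.0 × 10/20.01 = 16.5 m³/s.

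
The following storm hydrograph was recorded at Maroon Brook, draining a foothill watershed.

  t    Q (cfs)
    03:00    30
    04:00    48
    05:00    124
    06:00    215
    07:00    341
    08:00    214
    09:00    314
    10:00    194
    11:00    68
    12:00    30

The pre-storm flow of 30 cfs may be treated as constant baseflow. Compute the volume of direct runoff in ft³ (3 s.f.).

Direct-runoff ordinates (Q − Q_b): 0.0, 18.0, 94.0, 185.0, 311.0, 184.0, 284.0, 164.0, 38.0, 0.0 cfs.
ΣQ_DR = 1278 cfs.
With Δt = 1 h = 3600 s, V = ΣQ_DR · Δt = 1278 × 3600 = 4.60 × 10^6 ft³.

V ≈ 4.60 × 10^6 ft³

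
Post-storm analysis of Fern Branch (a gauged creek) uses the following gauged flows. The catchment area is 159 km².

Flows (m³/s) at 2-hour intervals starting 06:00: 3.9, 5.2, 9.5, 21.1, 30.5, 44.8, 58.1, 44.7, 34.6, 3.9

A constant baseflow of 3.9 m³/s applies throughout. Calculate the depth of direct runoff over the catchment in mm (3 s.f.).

Direct runoff: 0.0, 1.3, 5.6, 17.2, 26.6, 40.9, 54.2, 40.8, 30.7, 0.0 m³/s; ΣQ_DR = 217.3 m³/s.
V = ΣQ_DR · Δt = 217.3 × 7200 s = 1.565 × 10^6 m³.
Over A = 159 km², depth = V / A = 9.84 mm.

d ≈ 9.84 mm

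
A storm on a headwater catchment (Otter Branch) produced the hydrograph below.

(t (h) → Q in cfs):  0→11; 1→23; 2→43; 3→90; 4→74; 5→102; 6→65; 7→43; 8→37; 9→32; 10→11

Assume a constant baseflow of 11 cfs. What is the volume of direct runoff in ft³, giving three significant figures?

V ≈ 1.48 × 10^6 ft³

Direct-runoff ordinates (Q − Q_b): 0.0, 12.0, 32.0, 79.0, 63.0, 91.0, 54.0, 32.0, 26.0, 21.0, 0.0 cfs.
ΣQ_DR = 410.0 cfs.
With Δt = 1 h = 3600 s, V = ΣQ_DR · Δt = 410.0 × 3600 = 1.48 × 10^6 ft³.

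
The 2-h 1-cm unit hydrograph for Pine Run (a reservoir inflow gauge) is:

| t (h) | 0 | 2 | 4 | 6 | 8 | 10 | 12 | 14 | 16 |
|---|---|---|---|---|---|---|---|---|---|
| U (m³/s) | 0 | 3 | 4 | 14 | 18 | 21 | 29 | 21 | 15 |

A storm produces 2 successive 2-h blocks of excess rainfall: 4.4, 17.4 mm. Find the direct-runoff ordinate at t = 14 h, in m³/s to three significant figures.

Q ≈ 59.7 m³/s

By discrete convolution, Q_j = Σ (P_i / 10 mm) · U_{j−i}.
At t = 14 h (j=7): Q = (4.4/10)·21 + (17.4/10)·29 = 59.7 m³/s.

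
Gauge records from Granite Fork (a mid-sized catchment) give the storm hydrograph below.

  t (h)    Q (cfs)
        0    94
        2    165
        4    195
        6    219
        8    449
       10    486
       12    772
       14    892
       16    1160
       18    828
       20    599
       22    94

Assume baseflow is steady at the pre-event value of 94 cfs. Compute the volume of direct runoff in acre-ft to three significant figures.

V ≈ 798 acre-ft

Direct-runoff ordinates (Q − Q_b): 0.0, 71.0, 101.0, 125.0, 355.0, 392.0, 678.0, 798.0, 1066.0, 734.0, 505.0, 0.0 cfs.
ΣQ_DR = 4825 cfs.
With Δt = 2 h = 7200 s, V = ΣQ_DR · Δt = 4825 × 7200 = 3.47 × 10^7 ft³ = 798 acre-ft.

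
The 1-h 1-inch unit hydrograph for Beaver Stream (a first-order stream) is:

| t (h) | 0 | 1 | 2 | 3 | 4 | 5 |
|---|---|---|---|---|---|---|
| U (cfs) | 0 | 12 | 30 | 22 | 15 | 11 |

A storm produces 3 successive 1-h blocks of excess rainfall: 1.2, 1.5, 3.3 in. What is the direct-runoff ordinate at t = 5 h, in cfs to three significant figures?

By discrete convolution, Q_j = Σ (P_i / 1 in) · U_{j−i}.
At t = 5 h (j=5): Q = (1.2/1)·11 + (1.5/1)·15 + (3.3/1)·22 = 108 cfs.

Q ≈ 108 cfs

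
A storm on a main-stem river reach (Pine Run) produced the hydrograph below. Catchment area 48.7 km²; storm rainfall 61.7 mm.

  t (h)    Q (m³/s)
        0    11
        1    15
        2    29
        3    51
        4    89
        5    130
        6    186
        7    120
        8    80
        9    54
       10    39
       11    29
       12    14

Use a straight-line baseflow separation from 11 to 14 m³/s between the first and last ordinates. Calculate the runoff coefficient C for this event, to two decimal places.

C ≈ 0.82

ΣQ_DR = 684.5 m³/s; V = ΣQ_DR·Δt = 2.464 × 10^6 m³.
Runoff depth d = V / A = 50.60 mm.
C = d / P = 50.60 / 61.7 = 0.82.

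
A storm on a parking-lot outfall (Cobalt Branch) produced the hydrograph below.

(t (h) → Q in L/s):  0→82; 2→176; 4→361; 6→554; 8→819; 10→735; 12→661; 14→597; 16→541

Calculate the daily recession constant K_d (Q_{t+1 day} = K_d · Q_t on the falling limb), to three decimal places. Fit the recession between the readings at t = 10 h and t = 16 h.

Between t = 10 h and t = 16 h the flow falls from 735 to 541 L/s over 3×2 h = 6 h.
Per-interval ratio K = (541/735)^(1/3) = 0.9029; K_d = K^(24/2) = 0.294.

K_d ≈ 0.294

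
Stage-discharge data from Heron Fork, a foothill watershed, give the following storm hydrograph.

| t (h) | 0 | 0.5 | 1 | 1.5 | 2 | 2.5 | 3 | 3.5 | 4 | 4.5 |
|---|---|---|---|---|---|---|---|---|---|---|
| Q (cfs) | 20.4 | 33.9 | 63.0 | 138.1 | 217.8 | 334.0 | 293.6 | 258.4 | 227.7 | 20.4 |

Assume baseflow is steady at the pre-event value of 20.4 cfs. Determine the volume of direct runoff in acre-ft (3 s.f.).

V ≈ 58.0 acre-ft

Direct-runoff ordinates (Q − Q_b): 0.0, 13.5, 42.6, 117.7, 197.4, 313.6, 273.2, 238.0, 207.3, 0.0 cfs.
ΣQ_DR = 1403 cfs.
With Δt = 0.5 h = 1800 s, V = ΣQ_DR · Δt = 1403 × 1800 = 2.53 × 10^6 ft³ = 58.0 acre-ft.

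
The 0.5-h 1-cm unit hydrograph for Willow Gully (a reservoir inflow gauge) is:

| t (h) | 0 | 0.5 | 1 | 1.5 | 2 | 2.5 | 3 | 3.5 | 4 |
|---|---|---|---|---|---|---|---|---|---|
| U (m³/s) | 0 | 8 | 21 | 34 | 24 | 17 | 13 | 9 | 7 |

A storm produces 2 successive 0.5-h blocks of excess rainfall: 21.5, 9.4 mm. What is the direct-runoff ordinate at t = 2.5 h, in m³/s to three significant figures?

Q ≈ 59.1 m³/s

By discrete convolution, Q_j = Σ (P_i / 10 mm) · U_{j−i}.
At t = 2.5 h (j=5): Q = (21.5/10)·17 + (9.4/10)·24 = 59.1 m³/s.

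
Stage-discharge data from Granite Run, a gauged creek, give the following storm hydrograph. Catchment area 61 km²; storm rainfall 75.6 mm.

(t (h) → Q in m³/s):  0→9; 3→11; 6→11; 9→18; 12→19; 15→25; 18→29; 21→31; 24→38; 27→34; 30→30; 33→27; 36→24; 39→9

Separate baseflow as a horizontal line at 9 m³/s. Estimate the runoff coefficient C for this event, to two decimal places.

ΣQ_DR = 189.0 m³/s; V = ΣQ_DR·Δt = 2.041 × 10^6 m³.
Runoff depth d = V / A = 33.46 mm.
C = d / P = 33.46 / 75.6 = 0.44.

C ≈ 0.44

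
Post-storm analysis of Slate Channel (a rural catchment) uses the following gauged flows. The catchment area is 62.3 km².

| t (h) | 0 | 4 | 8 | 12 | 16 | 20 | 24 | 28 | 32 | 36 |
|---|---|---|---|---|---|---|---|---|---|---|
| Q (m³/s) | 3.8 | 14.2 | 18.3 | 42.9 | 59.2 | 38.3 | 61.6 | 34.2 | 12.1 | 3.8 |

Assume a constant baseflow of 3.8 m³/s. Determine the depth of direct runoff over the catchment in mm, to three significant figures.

Direct runoff: 0.0, 10.4, 14.5, 39.1, 55.4, 34.5, 57.8, 30.4, 8.3, 0.0 m³/s; ΣQ_DR = 250.4 m³/s.
V = ΣQ_DR · Δt = 250.4 × 14400 s = 3.606 × 10^6 m³.
Over A = 62.3 km², depth = V / A = 57.9 mm.

d ≈ 57.9 mm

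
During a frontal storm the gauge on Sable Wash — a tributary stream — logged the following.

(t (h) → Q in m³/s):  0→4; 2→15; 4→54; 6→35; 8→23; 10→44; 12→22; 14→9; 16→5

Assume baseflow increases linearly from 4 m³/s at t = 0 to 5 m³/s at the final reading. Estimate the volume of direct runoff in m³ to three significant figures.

V ≈ 1.23 × 10^6 m³

Direct-runoff ordinates (Q − Q_b): 0.00, 10.88, 49.75, 30.62, 18.50, 39.38, 17.25, 4.12, 0.00 m³/s.
ΣQ_DR = 170.5 m³/s.
With Δt = 2 h = 7200 s, V = ΣQ_DR · Δt = 170.5 × 7200 = 1.23 × 10^6 m³.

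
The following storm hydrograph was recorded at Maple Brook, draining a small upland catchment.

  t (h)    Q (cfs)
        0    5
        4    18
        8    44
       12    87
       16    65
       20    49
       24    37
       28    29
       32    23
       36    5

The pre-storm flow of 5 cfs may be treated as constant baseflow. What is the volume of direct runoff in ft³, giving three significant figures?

V ≈ 4.49 × 10^6 ft³

Direct-runoff ordinates (Q − Q_b): 0.0, 13.0, 39.0, 82.0, 60.0, 44.0, 32.0, 24.0, 18.0, 0.0 cfs.
ΣQ_DR = 312.0 cfs.
With Δt = 4 h = 14400 s, V = ΣQ_DR · Δt = 312.0 × 14400 = 4.49 × 10^6 ft³.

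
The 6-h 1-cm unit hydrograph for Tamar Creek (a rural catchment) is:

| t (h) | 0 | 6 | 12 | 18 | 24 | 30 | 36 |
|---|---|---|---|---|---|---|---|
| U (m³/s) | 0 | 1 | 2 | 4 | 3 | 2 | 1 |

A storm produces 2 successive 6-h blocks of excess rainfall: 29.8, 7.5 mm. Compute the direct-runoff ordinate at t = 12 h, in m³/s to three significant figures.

By discrete convolution, Q_j = Σ (P_i / 10 mm) · U_{j−i}.
At t = 12 h (j=2): Q = (29.8/10)·2 + (7.5/10)·1 = 6.71 m³/s.

Q ≈ 6.71 m³/s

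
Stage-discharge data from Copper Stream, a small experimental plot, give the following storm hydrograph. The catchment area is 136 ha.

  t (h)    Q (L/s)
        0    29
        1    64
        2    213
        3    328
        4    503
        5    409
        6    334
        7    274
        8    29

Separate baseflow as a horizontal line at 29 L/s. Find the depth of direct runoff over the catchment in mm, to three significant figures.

Direct runoff: 0.0, 35.0, 184.0, 299.0, 474.0, 380.0, 305.0, 245.0, 0.0 L/s; ΣQ_DR = 1922 L/s.
V = ΣQ_DR · Δt = 1922 × 3600 s = 6.919 × 10^6 L.
Over A = 136 ha, depth = V / A = 5.09 mm.

d ≈ 5.09 mm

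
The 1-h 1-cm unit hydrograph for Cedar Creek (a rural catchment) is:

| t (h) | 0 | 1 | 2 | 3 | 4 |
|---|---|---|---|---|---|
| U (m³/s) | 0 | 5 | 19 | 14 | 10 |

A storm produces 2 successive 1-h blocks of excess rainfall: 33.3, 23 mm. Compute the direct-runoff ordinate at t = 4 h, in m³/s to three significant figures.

By discrete convolution, Q_j = Σ (P_i / 10 mm) · U_{j−i}.
At t = 4 h (j=4): Q = (33.3/10)·10 + (23/10)·14 = 65.5 m³/s.

Q ≈ 65.5 m³/s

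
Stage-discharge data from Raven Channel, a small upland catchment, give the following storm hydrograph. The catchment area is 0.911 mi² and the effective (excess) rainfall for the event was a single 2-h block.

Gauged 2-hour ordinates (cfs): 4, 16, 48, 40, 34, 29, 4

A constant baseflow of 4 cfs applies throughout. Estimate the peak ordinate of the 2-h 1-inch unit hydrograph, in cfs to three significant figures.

U_p ≈ 88.0 cfs

Direct runoff: 0.0, 12.0, 44.0, 36.0, 30.0, 25.0, 0.0 cfs; ΣQ_DR = 147.0 cfs, peak = 44.0 cfs.
Runoff depth d = ΣQ_DR·Δt / A = 147.0 × 7200 / (0.911 mi²) = 0.5001 in.
The 1-inch UH is the DRH scaled by (1 in)/d, so U_p = 44.0 × 1/0.5001 = 88.0 cfs.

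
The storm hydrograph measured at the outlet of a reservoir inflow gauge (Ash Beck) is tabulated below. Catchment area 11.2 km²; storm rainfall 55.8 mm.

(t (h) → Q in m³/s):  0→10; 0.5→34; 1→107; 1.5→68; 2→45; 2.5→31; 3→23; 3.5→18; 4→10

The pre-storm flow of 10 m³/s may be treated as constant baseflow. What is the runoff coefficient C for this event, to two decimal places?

ΣQ_DR = 256.0 m³/s; V = ΣQ_DR·Δt = 4.608 × 10^5 m³.
Runoff depth d = V / A = 41.14 mm.
C = d / P = 41.14 / 55.8 = 0.74.

C ≈ 0.74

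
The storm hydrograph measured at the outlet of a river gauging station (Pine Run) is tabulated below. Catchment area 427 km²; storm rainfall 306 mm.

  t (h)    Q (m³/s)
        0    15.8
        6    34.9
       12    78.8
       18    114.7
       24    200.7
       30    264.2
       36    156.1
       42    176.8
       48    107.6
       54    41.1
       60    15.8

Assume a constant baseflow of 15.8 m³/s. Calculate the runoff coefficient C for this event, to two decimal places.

ΣQ_DR = 1033 m³/s; V = ΣQ_DR·Δt = 2.231 × 10^7 m³.
Runoff depth d = V / A = 52.24 mm.
C = d / P = 52.24 / 306 = 0.17.

C ≈ 0.17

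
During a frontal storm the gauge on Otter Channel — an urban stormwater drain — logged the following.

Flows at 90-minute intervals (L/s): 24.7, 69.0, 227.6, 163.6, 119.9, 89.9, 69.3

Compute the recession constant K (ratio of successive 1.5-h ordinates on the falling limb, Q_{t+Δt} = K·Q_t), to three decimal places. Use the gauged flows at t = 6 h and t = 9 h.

Using the recession-limb readings at t = 6 h and t = 9 h: Q falls from 119.9 to 69.3 L/s over 2 intervals.
K = (Q₂/Q₁)^(1/2) = (69.3/119.9)^(1/2) = 0.760.

K ≈ 0.760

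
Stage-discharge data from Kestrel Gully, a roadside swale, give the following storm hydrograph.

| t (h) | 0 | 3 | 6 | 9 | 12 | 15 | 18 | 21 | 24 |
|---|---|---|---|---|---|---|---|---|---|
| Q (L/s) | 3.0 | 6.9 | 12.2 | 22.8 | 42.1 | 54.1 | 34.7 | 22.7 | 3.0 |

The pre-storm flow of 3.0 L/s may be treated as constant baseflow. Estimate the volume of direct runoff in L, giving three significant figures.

Direct-runoff ordinates (Q − Q_b): 0.0, 3.9, 9.2, 19.8, 39.1, 51.1, 31.7, 19.7, 0.0 L/s.
ΣQ_DR = 174.5 L/s.
With Δt = 3 h = 10800 s, V = ΣQ_DR · Δt = 174.5 × 10800 = 1.88 × 10^6 L.

V ≈ 1.88 × 10^6 L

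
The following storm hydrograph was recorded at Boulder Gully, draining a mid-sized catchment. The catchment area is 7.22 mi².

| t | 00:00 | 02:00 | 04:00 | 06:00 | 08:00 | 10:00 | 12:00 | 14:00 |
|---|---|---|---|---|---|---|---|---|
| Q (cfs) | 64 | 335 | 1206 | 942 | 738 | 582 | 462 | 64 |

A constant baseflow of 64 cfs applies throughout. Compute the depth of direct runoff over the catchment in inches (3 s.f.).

d ≈ 1.67 in

Direct runoff: 0.0, 271.0, 1142.0, 878.0, 674.0, 518.0, 398.0, 0.0 cfs; ΣQ_DR = 3881 cfs.
V = ΣQ_DR · Δt = 3881 × 7200 s = 2.794 × 10^7 ft³.
Over A = 7.22 mi², depth = V / A = 1.67 in.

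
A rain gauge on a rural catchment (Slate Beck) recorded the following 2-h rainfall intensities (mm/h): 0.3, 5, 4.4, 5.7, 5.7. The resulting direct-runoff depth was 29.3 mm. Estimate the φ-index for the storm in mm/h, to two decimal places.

Only the 4 blocks with intensity above φ contribute runoff: 5, 4.4, 5.7, 5.7 mm/h.
Σ(I−φ)·Δt = d  ⇒  (5+4.4+5.7+5.7 − 4φ)·2 = 29.3
φ = (20.80 − 29.3/2) / 4 = 1.54 mm/h.

φ ≈ 1.54 mm/h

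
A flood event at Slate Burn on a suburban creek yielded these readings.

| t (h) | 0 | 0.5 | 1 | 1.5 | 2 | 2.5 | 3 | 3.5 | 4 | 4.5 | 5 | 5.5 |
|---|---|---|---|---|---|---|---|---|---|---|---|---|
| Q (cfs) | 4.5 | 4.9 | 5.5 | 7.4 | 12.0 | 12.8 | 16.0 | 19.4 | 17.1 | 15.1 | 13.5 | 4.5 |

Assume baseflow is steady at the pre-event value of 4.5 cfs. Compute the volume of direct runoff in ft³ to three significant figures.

V ≈ 1.42 × 10^5 ft³

Direct-runoff ordinates (Q − Q_b): 0.0, 0.4, 1.0, 2.9, 7.5, 8.3, 11.5, 14.9, 12.6, 10.6, 9.0, 0.0 cfs.
ΣQ_DR = 78.70 cfs.
With Δt = 0.5 h = 1800 s, V = ΣQ_DR · Δt = 78.70 × 1800 = 1.42 × 10^5 ft³.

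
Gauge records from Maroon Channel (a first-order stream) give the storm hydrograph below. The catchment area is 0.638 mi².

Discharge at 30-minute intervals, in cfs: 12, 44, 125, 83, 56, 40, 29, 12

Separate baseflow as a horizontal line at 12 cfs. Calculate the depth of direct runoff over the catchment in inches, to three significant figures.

Direct runoff: 0.0, 32.0, 113.0, 71.0, 44.0, 28.0, 17.0, 0.0 cfs; ΣQ_DR = 305.0 cfs.
V = ΣQ_DR · Δt = 305.0 × 1800 s = 5.490 × 10^5 ft³.
Over A = 0.638 mi², depth = V / A = 0.370 in.

d ≈ 0.370 in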